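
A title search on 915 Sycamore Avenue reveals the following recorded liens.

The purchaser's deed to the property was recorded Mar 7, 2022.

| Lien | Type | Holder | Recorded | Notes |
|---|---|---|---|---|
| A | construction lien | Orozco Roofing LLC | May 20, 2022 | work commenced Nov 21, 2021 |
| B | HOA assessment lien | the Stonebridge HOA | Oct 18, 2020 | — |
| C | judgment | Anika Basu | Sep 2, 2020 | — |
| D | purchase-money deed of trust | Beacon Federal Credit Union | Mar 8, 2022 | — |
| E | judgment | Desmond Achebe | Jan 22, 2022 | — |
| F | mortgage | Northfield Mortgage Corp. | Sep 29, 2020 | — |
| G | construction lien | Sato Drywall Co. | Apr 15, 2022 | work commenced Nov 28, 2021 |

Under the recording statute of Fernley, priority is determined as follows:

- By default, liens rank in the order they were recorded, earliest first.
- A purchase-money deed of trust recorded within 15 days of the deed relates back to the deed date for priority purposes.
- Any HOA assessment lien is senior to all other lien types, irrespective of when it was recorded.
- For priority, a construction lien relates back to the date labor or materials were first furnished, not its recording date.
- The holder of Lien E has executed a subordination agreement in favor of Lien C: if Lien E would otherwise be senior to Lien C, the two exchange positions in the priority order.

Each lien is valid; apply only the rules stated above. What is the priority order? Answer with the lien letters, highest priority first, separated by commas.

B, C, F, A, G, E, D

First, effective dates: A is treated as recorded Nov 21, 2021, the work-commencement date; D's effective date is the deed date, Mar 7, 2022; G's effective date is Nov 28, 2021, when work began.
As an HOA assessment lien, B is senior to every other lien.
The other liens, earliest effective date first: C (Sep 2, 2020), F (Sep 29, 2020), A (Nov 21, 2021), G (Nov 28, 2021), E (Jan 22, 2022), D (Mar 7, 2022).
E already ranks below C; the subordination has no effect.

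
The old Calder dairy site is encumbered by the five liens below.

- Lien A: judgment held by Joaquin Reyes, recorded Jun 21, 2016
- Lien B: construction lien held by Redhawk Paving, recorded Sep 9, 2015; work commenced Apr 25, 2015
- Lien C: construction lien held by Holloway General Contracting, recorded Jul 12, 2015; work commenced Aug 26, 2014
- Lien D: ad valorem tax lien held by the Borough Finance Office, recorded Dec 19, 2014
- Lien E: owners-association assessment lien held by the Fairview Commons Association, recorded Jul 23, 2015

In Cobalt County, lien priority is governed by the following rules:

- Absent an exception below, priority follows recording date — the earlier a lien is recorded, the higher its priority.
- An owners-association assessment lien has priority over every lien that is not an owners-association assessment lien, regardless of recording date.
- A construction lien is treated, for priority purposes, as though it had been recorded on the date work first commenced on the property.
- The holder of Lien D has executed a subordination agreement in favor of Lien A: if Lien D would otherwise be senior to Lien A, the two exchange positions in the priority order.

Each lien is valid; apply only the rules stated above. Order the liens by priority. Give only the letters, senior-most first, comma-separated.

E, C, A, B, D

Effective dates after the stated exceptions: B's effective date is Apr 25, 2015, when work began; C is treated as recorded Aug 26, 2014, the work-commencement date.
As an owners-association assessment lien, E is senior to every other lien.
Among the remaining liens, by effective date: C (Aug 26, 2014), D (Dec 19, 2014), B (Apr 25, 2015), A (Jun 21, 2016).
D would otherwise be senior to A, so under the subordination agreement D and A exchange positions.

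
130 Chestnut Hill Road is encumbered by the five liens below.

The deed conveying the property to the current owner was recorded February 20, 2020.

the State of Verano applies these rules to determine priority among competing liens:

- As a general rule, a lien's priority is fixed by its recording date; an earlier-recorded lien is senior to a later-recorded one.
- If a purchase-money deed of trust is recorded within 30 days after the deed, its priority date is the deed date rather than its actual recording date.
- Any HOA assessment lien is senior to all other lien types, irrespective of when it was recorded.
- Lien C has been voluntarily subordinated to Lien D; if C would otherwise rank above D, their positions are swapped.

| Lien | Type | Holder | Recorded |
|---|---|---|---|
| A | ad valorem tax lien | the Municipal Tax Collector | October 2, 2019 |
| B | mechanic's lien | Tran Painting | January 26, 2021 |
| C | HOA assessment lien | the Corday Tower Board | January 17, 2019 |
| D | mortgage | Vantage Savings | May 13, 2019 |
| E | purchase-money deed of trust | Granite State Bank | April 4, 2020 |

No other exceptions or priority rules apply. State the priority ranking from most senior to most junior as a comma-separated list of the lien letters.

Effective dates: E was recorded 44 days after the deed, outside the 30-day window, so it keeps its recording date.
As an HOA assessment lien, C is senior to every other lien.
Among the remaining liens, by effective date: D (May 13, 2019), A (October 2, 2019), E (April 4, 2020), B (January 26, 2021).
C is senior to D before the subordination, so the two trade places.

D, C, A, E, B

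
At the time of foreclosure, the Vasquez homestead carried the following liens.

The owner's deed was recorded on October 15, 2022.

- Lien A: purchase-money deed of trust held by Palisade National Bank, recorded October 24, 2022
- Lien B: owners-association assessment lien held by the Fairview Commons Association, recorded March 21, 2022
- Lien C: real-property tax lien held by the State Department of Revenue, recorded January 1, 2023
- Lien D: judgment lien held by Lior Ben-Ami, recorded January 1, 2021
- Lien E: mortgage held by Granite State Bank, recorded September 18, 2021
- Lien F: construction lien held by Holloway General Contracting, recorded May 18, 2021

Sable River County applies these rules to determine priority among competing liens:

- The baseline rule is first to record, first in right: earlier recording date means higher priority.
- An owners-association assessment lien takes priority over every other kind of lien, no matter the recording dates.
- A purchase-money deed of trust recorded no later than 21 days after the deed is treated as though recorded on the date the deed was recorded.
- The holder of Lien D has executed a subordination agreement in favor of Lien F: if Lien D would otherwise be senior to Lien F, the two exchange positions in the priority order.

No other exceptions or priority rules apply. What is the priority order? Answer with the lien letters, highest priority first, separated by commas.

B, F, D, E, A, C

Adjusting effective dates: A was recorded within the 21-day window, so its effective date is the deed date October 15, 2022.
B, as an owners-association assessment lien, has superpriority and ranks first.
The other liens, earliest effective date first: D (January 1, 2021), F (May 18, 2021), E (September 18, 2021), A (October 15, 2022), C (January 1, 2023).
Because D would otherwise rank above F, the subordination swaps them.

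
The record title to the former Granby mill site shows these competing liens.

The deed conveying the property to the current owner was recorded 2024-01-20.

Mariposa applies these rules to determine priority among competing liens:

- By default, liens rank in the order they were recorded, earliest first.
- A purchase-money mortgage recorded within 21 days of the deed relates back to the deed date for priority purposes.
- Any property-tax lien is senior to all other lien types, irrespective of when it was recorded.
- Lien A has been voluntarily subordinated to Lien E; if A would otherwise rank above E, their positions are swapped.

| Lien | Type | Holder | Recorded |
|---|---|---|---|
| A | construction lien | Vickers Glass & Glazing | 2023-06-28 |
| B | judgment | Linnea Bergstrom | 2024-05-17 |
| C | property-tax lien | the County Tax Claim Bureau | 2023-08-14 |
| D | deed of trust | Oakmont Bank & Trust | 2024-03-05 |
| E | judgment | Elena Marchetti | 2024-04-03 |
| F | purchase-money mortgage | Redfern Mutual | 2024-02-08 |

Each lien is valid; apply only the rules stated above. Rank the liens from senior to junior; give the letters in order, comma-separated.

C, E, F, D, A, B

Effective dates after the stated exceptions: F's effective date is the deed date, 2024-01-20.
As a property-tax lien, C is senior to every other lien.
Ordering the rest by effective date: A (2023-06-28), F (2024-01-20), D (2024-03-05), E (2024-04-03), B (2024-05-17).
The subordination applies — A was senior to E — so A and E swap.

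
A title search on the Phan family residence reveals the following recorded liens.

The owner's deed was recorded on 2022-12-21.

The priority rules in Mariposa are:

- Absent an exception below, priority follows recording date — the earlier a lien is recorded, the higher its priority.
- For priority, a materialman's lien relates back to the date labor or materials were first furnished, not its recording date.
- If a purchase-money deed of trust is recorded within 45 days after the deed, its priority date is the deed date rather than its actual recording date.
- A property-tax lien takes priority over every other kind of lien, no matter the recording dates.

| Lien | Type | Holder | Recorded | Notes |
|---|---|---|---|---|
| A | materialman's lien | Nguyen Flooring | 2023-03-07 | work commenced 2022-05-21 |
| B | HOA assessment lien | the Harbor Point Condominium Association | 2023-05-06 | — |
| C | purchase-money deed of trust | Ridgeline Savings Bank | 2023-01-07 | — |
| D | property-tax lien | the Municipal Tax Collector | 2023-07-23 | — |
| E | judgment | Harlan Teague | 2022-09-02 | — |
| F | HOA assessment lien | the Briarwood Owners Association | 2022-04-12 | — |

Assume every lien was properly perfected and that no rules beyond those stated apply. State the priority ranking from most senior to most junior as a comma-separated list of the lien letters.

First, effective dates: A's effective date is 2022-05-21, when work began; C was recorded within the 45-day window, so its effective date is the deed date 2022-12-21.
As a property-tax lien, D is senior to every other lien.
Ordering the rest by effective date: F (2022-04-12), A (2022-05-21), E (2022-09-02), C (2022-12-21), B (2023-05-06).

D, F, A, E, C, B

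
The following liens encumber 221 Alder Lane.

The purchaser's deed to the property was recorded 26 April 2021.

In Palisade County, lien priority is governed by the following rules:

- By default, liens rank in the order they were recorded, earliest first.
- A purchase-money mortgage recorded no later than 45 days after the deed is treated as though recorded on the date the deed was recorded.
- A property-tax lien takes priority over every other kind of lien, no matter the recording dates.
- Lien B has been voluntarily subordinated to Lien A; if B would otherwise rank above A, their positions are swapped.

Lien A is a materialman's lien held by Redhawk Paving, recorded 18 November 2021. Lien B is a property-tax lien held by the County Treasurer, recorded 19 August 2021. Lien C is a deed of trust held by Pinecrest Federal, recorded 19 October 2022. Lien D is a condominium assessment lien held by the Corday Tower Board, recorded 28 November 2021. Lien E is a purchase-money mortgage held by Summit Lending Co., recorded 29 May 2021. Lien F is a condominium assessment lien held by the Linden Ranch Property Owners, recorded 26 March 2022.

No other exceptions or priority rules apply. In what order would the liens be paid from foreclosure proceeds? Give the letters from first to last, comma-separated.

First, effective dates: E's effective date is the deed date, 26 April 2021.
B, as a property-tax lien, has superpriority and ranks first.
Among the remaining liens, by effective date: E (26 April 2021), A (18 November 2021), D (28 November 2021), F (26 March 2022), C (19 October 2022).
The subordination applies — B was senior to A — so B and A swap.

A, E, B, D, F, C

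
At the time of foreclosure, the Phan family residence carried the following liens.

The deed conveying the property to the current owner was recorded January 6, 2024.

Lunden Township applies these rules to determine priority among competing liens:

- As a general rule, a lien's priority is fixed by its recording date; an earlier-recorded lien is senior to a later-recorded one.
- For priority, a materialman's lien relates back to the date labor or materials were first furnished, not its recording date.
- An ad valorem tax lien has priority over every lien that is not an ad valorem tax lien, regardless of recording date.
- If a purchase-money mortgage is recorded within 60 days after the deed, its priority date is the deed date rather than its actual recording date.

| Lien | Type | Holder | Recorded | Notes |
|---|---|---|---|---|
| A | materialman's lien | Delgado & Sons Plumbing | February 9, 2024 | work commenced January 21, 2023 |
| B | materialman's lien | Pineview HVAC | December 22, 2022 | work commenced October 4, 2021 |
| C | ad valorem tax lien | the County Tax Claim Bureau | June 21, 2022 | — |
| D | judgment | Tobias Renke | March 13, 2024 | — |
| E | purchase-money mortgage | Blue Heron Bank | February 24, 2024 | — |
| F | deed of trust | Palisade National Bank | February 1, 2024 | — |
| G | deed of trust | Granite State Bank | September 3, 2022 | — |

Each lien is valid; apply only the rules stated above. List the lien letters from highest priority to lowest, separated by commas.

C, B, G, A, E, F, D

Effective dates after the stated exceptions: A is treated as recorded January 21, 2023, the work-commencement date; B relates back to October 4, 2021 (work commenced); E's effective date is the deed date, January 6, 2024.
C is an ad valorem tax lien and takes priority over every other lien.
Among the remaining liens, by effective date: B (October 4, 2021), G (September 3, 2022), A (January 21, 2023), E (January 6, 2024), F (February 1, 2024), D (March 13, 2024).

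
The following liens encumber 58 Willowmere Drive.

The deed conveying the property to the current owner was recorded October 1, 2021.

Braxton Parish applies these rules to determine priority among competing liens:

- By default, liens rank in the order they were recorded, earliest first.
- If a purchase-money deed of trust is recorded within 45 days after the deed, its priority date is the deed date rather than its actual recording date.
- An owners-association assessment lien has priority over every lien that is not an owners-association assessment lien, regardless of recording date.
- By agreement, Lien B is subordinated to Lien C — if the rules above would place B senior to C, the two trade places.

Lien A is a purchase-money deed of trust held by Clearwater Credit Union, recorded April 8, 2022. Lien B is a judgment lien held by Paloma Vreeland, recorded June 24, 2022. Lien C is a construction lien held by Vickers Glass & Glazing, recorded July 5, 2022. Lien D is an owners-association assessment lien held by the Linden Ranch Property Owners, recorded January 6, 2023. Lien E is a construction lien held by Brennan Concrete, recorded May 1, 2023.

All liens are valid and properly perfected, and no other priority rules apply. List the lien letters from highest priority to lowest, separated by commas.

Adjusting effective dates: A was recorded 189 days after the deed — beyond 45 days — so no relation-back applies.
D is an owners-association assessment lien, so it outranks all other liens regardless of date.
Ordering the rest by effective date: A (April 8, 2022), B (June 24, 2022), C (July 5, 2022), E (May 1, 2023).
B is senior to C before the subordination, so the two trade places.

D, A, C, B, E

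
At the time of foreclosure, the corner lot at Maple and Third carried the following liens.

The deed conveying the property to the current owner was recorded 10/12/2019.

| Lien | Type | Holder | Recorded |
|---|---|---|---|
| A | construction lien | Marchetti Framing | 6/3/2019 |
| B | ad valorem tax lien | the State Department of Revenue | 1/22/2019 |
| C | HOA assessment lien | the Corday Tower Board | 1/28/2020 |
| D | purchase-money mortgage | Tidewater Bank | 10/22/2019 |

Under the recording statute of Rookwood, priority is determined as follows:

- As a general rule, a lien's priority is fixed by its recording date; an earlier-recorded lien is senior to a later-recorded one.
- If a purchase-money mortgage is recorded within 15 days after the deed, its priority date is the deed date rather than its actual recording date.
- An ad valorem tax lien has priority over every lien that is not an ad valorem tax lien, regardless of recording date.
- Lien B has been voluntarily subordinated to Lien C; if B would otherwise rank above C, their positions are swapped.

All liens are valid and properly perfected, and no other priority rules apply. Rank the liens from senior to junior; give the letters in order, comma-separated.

C, A, D, B

Effective dates: D relates back to the deed date 10/12/2019.
B is an ad valorem tax lien, so it outranks all other liens regardless of date.
The other liens, earliest effective date first: A (6/3/2019), D (10/12/2019), C (1/28/2020).
B would otherwise be senior to C, so under the subordination agreement B and C exchange positions.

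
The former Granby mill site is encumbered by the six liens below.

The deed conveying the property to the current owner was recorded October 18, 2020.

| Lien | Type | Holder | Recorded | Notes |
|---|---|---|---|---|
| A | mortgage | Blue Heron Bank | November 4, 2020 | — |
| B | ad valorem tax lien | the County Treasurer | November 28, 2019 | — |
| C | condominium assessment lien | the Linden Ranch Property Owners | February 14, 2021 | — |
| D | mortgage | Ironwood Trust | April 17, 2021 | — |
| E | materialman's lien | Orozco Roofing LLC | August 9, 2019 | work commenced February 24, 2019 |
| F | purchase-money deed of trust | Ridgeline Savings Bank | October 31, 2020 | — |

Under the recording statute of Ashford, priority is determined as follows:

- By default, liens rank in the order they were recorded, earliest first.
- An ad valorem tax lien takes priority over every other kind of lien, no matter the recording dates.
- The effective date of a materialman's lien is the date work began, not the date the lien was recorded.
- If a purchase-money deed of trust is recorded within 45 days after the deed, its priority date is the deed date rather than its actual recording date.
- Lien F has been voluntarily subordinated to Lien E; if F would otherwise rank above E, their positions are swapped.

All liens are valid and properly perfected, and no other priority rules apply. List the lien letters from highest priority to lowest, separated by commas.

B, E, F, A, C, D

Effective dates: E's effective date is February 24, 2019, when work began; F relates back to the deed date October 18, 2020.
As an ad valorem tax lien, B is senior to every other lien.
Among the remaining liens, by effective date: E (February 24, 2019), F (October 18, 2020), A (November 4, 2020), C (February 14, 2021), D (April 17, 2021).
Since F is not senior to E, the subordination leaves the order unchanged.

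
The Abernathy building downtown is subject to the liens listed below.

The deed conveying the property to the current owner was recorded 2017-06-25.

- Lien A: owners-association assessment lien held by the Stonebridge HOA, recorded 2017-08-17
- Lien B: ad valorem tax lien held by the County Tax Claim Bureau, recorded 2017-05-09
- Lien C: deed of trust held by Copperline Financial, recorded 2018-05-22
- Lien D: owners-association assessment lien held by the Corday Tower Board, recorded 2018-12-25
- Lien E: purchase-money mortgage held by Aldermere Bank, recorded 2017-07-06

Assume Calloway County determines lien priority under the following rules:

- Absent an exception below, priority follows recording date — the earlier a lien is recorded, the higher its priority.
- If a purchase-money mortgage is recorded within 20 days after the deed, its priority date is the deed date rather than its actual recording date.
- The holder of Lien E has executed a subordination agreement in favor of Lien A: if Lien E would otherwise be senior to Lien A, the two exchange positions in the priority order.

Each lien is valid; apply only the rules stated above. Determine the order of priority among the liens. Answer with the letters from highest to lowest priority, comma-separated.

Effective dates: E's effective date is the deed date, 2017-06-25.
By effective date: B (2017-05-09), E (2017-06-25), A (2017-08-17), C (2018-05-22), D (2018-12-25).
E would otherwise be senior to A, so under the subordination agreement E and A exchange positions.

B, A, E, C, D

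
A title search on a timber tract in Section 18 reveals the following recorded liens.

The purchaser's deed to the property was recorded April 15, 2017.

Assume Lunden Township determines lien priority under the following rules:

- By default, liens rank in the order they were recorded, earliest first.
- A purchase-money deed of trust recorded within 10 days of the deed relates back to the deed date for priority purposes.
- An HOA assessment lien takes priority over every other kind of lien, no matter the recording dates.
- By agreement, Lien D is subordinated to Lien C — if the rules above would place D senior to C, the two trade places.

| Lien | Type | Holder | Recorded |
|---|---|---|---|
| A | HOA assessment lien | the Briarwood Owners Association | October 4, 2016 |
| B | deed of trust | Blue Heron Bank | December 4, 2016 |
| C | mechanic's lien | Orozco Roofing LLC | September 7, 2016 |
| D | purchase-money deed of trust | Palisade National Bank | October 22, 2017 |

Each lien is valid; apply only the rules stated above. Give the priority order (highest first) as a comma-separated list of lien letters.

Effective dates after the stated exceptions: D was recorded 190 days after the deed — beyond 10 days — so no relation-back applies.
A, as an HOA assessment lien, has superpriority and ranks first.
Ordering the rest by effective date: C (September 7, 2016), B (December 4, 2016), D (October 22, 2017).
D already ranks below C; the subordination has no effect.

A, C, B, D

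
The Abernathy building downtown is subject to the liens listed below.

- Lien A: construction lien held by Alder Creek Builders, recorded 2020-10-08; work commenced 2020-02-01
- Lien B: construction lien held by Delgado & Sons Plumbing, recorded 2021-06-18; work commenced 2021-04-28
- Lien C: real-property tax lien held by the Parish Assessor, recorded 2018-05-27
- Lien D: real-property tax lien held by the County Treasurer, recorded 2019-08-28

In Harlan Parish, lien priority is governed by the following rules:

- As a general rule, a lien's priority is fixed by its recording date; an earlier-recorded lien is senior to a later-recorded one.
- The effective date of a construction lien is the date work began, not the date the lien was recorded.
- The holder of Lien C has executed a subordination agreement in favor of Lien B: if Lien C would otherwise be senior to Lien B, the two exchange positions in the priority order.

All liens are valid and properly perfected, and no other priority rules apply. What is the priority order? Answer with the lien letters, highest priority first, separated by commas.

Effective dates: A is treated as recorded 2020-02-01, the work-commencement date; B's effective date is 2021-04-28, when work began.
Sorted by effective date: C (2018-05-27), D (2019-08-28), A (2020-02-01), B (2021-04-28).
Because C would otherwise rank above B, the subordination swaps them.

B, D, A, C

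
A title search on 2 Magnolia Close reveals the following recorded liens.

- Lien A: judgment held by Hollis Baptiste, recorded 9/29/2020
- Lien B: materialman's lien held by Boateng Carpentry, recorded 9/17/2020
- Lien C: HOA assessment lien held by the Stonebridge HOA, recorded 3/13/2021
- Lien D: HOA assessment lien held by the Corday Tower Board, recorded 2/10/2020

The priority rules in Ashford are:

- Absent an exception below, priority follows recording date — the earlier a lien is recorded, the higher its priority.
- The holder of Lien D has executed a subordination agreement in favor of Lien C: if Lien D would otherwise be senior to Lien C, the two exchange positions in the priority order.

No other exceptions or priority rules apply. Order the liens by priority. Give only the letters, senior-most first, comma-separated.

Sorted by effective date: D (2/10/2020), B (9/17/2020), A (9/29/2020), C (3/13/2021).
The subordination applies — D was senior to C — so D and C swap.

C, B, A, D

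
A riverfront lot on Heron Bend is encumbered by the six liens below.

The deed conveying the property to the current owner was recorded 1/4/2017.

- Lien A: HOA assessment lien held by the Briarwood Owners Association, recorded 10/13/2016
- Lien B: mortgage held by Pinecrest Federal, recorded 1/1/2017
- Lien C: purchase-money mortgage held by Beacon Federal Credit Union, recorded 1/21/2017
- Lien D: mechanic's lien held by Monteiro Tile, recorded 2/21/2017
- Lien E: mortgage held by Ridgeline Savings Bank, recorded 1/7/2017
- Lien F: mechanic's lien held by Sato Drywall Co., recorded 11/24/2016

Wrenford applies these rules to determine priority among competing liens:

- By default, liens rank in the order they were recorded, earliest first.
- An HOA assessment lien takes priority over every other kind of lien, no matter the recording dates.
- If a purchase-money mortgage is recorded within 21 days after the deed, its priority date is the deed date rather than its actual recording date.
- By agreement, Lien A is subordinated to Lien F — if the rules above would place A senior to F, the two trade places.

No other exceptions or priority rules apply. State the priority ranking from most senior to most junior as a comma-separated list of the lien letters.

F, A, B, C, E, D

Effective dates after the stated exceptions: C's effective date is the deed date, 1/4/2017.
A is an HOA assessment lien, so it outranks all other liens regardless of date.
Among the remaining liens, by effective date: F (11/24/2016), B (1/1/2017), C (1/4/2017), E (1/7/2017), D (2/21/2017).
A would otherwise be senior to F, so under the subordination agreement A and F exchange positions.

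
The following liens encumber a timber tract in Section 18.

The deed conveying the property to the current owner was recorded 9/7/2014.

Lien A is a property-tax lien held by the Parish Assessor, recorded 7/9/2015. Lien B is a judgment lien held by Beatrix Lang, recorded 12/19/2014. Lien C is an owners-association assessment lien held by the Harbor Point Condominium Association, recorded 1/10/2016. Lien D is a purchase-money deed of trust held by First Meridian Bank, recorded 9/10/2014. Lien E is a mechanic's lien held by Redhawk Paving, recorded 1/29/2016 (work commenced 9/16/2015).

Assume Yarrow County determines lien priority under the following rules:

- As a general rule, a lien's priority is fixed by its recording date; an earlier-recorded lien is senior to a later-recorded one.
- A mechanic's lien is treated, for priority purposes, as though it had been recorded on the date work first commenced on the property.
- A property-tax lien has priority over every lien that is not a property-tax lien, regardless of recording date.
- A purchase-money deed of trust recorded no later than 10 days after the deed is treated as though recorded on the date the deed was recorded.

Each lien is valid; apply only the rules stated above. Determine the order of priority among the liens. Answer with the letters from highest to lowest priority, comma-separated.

A, D, B, E, C

Adjusting effective dates: D's effective date is the deed date, 9/7/2014; E's effective date is 9/16/2015, when work began.
A is a property-tax lien, so it outranks all other liens regardless of date.
Among the remaining liens, by effective date: D (9/7/2014), B (12/19/2014), E (9/16/2015), C (1/10/2016).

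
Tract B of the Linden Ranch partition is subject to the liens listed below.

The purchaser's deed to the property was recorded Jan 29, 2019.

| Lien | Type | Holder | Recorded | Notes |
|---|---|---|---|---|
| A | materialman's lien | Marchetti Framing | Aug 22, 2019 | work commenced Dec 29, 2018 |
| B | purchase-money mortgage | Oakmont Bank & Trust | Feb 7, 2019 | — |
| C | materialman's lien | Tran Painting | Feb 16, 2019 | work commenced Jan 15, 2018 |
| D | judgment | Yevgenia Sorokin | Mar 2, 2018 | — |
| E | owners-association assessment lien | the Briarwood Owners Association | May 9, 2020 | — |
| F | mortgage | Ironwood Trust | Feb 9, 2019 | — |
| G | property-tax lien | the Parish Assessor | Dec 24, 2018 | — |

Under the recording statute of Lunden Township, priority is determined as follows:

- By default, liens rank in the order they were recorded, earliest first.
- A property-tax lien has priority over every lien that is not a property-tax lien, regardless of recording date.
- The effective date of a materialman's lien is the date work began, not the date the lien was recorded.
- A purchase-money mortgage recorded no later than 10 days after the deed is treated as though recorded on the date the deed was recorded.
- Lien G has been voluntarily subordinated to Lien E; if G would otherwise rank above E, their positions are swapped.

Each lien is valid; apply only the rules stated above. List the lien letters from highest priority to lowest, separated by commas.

E, C, D, A, B, F, G

First, effective dates: A's effective date is Dec 29, 2018, when work began; B relates back to the deed date Jan 29, 2019; C's effective date is Jan 15, 2018, when work began.
As a property-tax lien, G is senior to every other lien.
Remaining liens by effective date: C (Jan 15, 2018), D (Mar 2, 2018), A (Dec 29, 2018), B (Jan 29, 2019), F (Feb 9, 2019), E (May 9, 2020).
The subordination applies — G was senior to E — so G and E swap.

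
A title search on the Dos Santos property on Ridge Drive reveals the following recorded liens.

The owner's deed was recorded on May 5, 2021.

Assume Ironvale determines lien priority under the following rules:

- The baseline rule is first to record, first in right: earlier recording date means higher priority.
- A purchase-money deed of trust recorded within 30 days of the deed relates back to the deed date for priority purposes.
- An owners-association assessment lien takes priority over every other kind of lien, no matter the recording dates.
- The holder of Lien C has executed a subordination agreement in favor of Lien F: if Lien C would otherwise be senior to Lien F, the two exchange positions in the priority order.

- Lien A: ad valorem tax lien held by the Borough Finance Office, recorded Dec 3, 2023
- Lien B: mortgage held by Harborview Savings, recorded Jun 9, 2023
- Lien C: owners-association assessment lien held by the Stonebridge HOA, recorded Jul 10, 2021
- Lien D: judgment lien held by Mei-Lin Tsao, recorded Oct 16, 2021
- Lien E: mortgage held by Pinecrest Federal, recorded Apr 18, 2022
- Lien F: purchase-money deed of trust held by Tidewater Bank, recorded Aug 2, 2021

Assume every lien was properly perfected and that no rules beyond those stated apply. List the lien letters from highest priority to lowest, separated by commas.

F, C, D, E, B, A

First, effective dates: F missed the 30-day window (89 days after the deed), so its recording date stands.
C, as an owners-association assessment lien, has superpriority and ranks first.
Remaining liens by effective date: F (Aug 2, 2021), D (Oct 16, 2021), E (Apr 18, 2022), B (Jun 9, 2023), A (Dec 3, 2023).
The subordination applies — C was senior to F — so C and F swap.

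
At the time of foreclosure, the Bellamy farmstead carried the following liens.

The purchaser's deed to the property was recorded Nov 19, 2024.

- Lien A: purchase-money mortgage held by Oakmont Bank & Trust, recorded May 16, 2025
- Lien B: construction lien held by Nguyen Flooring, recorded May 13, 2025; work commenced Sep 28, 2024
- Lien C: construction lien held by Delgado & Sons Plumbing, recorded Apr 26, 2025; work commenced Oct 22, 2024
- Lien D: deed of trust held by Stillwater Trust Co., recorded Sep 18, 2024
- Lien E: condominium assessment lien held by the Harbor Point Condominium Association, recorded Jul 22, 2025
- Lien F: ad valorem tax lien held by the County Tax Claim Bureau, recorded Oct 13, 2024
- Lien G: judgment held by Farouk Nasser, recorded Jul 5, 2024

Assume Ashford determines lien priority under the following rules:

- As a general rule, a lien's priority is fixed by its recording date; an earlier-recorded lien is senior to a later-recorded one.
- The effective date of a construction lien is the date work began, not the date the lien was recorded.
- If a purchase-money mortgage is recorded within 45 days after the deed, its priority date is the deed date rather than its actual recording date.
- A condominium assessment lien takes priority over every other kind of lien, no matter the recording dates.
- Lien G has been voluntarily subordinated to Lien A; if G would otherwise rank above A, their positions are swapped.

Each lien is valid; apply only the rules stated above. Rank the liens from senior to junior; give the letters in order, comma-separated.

E, A, D, B, F, C, G

Effective dates: A was recorded 178 days after the deed, outside the 45-day window, so it keeps its recording date; B is treated as recorded Sep 28, 2024, the work-commencement date; C's effective date is Oct 22, 2024, when work began.
E is a condominium assessment lien, so it outranks all other liens regardless of date.
Remaining liens by effective date: G (Jul 5, 2024), D (Sep 18, 2024), B (Sep 28, 2024), F (Oct 13, 2024), C (Oct 22, 2024), A (May 16, 2025).
Because G would otherwise rank above A, the subordination swaps them.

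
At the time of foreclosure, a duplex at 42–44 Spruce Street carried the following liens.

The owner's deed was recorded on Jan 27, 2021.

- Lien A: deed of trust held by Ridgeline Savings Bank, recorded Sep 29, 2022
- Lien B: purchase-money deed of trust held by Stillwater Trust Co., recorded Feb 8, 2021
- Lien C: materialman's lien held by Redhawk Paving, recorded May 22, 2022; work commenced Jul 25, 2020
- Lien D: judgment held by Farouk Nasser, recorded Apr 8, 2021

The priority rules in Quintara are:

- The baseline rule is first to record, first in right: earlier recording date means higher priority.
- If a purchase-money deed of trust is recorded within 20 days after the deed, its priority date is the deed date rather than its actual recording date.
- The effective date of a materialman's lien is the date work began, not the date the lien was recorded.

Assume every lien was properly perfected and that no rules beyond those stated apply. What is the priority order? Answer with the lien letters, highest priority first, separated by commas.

Effective dates: B was recorded within the 20-day window, so its effective date is the deed date Jan 27, 2021; C is treated as recorded Jul 25, 2020, the work-commencement date.
Ordering by effective date: C (Jul 25, 2020), B (Jan 27, 2021), D (Apr 8, 2021), A (Sep 29, 2022).

C, B, D, A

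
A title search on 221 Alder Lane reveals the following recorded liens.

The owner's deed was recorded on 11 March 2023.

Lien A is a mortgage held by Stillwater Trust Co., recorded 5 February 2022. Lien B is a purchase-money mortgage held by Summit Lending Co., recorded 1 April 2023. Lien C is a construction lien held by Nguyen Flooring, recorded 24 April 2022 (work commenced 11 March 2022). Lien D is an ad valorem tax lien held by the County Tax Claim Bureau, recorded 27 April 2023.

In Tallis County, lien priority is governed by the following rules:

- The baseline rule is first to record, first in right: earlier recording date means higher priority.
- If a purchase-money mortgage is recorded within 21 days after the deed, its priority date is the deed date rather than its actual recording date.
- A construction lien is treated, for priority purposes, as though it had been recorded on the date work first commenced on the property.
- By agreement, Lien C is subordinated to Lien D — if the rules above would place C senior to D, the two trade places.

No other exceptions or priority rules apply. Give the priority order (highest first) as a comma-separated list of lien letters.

A, D, B, C

Effective dates after the stated exceptions: B's effective date is the deed date, 11 March 2023; C is treated as recorded 11 March 2022, the work-commencement date.
Ordering by effective date: A (5 February 2022), C (11 March 2022), B (11 March 2023), D (27 April 2023).
The subordination applies — C was senior to D — so C and D swap.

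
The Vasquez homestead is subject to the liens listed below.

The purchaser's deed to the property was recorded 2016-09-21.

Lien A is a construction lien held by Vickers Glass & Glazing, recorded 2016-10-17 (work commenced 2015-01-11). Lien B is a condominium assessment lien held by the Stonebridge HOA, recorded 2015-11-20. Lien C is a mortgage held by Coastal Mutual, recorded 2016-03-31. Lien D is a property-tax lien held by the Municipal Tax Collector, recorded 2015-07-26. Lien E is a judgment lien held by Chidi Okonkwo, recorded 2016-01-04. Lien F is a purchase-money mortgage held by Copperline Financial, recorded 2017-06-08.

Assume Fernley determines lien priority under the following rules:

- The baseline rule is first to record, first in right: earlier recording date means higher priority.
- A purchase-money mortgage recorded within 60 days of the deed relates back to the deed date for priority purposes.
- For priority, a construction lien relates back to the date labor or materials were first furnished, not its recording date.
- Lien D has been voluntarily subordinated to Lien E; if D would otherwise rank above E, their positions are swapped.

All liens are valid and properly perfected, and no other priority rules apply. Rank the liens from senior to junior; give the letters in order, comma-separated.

A, E, B, D, C, F

Effective dates after the stated exceptions: A is treated as recorded 2015-01-11, the work-commencement date; F missed the 60-day window (260 days after the deed), so its recording date stands.
Sorted by effective date: A (2015-01-11), D (2015-07-26), B (2015-11-20), E (2016-01-04), C (2016-03-31), F (2017-06-08).
Because D would otherwise rank above E, the subordination swaps them.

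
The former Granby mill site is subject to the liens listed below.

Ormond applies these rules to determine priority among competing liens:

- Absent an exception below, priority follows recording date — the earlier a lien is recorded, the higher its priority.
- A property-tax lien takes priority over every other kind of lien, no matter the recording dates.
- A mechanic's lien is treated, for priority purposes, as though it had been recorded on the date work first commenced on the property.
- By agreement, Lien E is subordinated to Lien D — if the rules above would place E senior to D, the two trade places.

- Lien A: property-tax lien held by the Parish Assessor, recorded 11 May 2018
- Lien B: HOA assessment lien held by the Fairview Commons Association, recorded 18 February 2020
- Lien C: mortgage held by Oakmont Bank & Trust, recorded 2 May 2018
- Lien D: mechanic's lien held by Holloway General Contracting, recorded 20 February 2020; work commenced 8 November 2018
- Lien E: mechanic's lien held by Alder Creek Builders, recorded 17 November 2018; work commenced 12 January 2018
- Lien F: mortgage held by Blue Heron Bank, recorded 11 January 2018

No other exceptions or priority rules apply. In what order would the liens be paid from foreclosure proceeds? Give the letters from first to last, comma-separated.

Adjusting effective dates: D relates back to 8 November 2018 (work commenced); E's effective date is 12 January 2018, when work began.
A is a property-tax lien, so it outranks all other liens regardless of date.
Ordering the rest by effective date: F (11 January 2018), E (12 January 2018), C (2 May 2018), D (8 November 2018), B (18 February 2020).
E is senior to D before the subordination, so the two trade places.

A, F, D, C, E, B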